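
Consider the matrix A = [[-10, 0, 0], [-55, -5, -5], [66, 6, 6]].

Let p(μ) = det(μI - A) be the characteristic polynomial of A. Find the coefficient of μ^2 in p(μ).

The coefficient of μ^2 of det(μI - A) is −trace(A).
trace(A) = (-10) + (-5) + (6) = -9, so the coefficient is 9.

9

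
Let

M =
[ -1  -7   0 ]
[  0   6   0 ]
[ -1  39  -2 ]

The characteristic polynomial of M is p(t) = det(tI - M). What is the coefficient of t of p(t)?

-16

p(t) = t^3 - 3t^2 - 16t - 12.
The coefficient of t is -16.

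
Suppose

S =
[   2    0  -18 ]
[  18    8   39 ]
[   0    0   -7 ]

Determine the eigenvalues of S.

The characteristic polynomial is p(lambda) = det(lambda·I - S).
Expanding the 3×3 determinant: p(lambda) = lambda^3 - 3·lambda^2 - 54·lambda + 112.
Since p(2) = 0, lambda = 2 is a root.
Dividing by (lambda - 2) leaves lambda^2 - lambda - 56.
The quadratic factors as (lambda + 7)·(lambda - 8).
Eigenvalues: -7, 2, 8.

-7, 2, 8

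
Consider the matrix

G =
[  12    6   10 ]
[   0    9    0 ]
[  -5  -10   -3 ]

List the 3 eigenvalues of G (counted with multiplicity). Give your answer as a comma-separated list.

2, 7, 9

The characteristic polynomial is p(t) = det(tI - G).
Expanding the 3×3 determinant: p(t) = t^3 - 18t^2 + 95t - 126.
Rational-root test: t = 7 gives p(7) = 0.
Factor out (t - 7): p(t) = (t - 7)·(t^2 - 11t + 18).
The quadratic factors as (t - 2)·(t - 9).
Eigenvalues: 2, 7, 9.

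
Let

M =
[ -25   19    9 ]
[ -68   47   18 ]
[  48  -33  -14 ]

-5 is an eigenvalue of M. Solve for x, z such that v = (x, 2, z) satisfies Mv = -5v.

We need (M + 5I)v = 0.
M + 5I = [[-20, 19, 9], [-68, 52, 18], [48, -33, -9]].
Row 1: (-20)·x + (19)·2 + (9)·z = 0
Row 2: (-68)·x + (52)·2 + (18)·z = 0
Row 3: (48)·x + (-33)·2 + (-9)·z = 0
Solving gives x = 1, z = -2.
Check: M·(1, 2, -2) = (-5, -10, 10) = -5·(1, 2, -2).

1, -2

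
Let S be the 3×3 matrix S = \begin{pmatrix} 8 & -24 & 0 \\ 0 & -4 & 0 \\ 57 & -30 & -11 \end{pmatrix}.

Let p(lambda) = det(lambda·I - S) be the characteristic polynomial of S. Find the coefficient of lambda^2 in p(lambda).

The coefficient of lambda^2 of det(lambda·I - S) is −trace(S).
trace(S) = (8) + (-4) + (-11) = -7, so the coefficient is 7.

7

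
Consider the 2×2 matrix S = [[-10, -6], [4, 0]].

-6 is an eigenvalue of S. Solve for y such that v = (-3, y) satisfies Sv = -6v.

2

We need (S + 6I)v = 0.
S + 6I = [[-4, -6], [4, 6]].
Row 1: (-4)·-3 + (-6)·y = 0
Row 2: (4)·-3 + (6)·y = 0
Solving gives y = 2.
Check: S·(-3, 2) = (18, -12) = -6·(-3, 2).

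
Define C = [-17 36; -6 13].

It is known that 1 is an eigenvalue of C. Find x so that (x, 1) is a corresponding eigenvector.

We need (C - 1I)v = 0.
C - 1I = [[-18, 36], [-6, 12]].
Row 1: (-18)·x + (36)·1 = 0
Row 2: (-6)·x + (12)·1 = 0
Solving gives x = 2.
Check: C·(2, 1) = (2, 1) = 1·(2, 1).

2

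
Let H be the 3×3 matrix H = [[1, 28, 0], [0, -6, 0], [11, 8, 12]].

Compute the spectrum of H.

-6, 1, 12

The characteristic polynomial is p(lambda) = det(lambda·I - H).
Expanding the 3×3 determinant: p(lambda) = lambda^3 - 7·lambda^2 - 66·lambda + 72.
Try lambda = 1: p(1) = 0, so 1 is a root.
Factor out (lambda - 1): p(lambda) = (lambda - 1)·(lambda^2 - 6·lambda - 72).
The quadratic factors as (lambda + 6)·(lambda - 12).
Eigenvalues: -6, 1, 12.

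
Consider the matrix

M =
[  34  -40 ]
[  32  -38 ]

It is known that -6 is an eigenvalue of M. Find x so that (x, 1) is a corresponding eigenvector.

We need (M + 6I)v = 0.
M + 6I = [[40, -40], [32, -32]].
Row 1: (40)·x + (-40)·1 = 0
Row 2: (32)·x + (-32)·1 = 0
Solving gives x = 1.
Check: M·(1, 1) = (-6, -6) = -6·(1, 1).

1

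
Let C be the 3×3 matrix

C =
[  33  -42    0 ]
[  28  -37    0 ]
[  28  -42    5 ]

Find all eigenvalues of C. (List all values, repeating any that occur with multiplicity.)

-9, 5, 5

Set up det(λI - C) = 0.
Cofactor expansion gives p(λ) = λ^3 - λ^2 - 65λ + 225.
Try λ = 5: p(5) = 0, so 5 is a root.
Dividing by (λ - 5) leaves λ^2 + 4λ - 45.
The quadratic factors as (λ + 9)·(λ - 5).
Eigenvalues: -9, 5, 5.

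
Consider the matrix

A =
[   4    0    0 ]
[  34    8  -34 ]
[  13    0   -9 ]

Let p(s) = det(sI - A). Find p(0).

288

p(0) = det(0·I − A) = det(−A) = (−1)^3·det(A).
det(A) = -288, so p(0) = 288.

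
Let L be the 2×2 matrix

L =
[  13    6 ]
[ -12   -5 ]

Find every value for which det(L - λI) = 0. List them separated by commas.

1, 7

det(L - λI) = (13 - λ)(-5 - λ) - (6)·(-12) = λ^2 - 8λ + 7.
This factors as (λ - 1)·(λ - 7) = 0.
Eigenvalues: 1, 7.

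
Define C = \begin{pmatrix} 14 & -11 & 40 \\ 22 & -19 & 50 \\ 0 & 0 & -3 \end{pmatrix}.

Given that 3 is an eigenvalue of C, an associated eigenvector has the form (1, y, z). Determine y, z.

1, 0

We need (C - 3I)v = 0.
C - 3I = [[11, -11, 40], [22, -22, 50], [0, 0, -6]].
Row 1: (11)·1 + (-11)·y + (40)·z = 0
Row 2: (22)·1 + (-22)·y + (50)·z = 0
Row 3: (0)·1 + (0)·y + (-6)·z = 0
Solving gives y = 1, z = 0.
Check: C·(1, 1, 0) = (3, 3, 0) = 3·(1, 1, 0).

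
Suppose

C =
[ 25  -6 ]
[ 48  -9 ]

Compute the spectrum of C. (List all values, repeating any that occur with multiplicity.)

7, 9

det(C - λI) = (25 - λ)(-9 - λ) - (-6)·(48) = λ^2 - 16λ + 63.
This factors as (λ - 7)·(λ - 9) = 0.
Eigenvalues: 7, 9.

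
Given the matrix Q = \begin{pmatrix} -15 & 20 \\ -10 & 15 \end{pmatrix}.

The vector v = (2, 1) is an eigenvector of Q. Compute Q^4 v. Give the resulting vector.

First find the eigenvalue: Qv = (-10, -5) = -5·(2, 1), so λ = -5.
Then Q^4 v = λ^4·v = (-5)^4·(2, 1) = 625·(2, 1) = (1250, 625).

(1250, 625)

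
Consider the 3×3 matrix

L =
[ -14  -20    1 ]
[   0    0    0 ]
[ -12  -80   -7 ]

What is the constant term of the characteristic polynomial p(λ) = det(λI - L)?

p(0) = det(0·I − L) = det(−L) = (−1)^3·det(L).
det(L) = 0, so p(0) = 0.

0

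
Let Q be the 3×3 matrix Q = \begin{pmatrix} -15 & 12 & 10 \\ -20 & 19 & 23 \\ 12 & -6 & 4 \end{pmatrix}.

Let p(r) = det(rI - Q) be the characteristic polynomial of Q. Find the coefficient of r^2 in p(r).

-8

The coefficient of r^2 of det(rI - Q) is −trace(Q).
trace(Q) = (-15) + (19) + (4) = 8, so the coefficient is -8.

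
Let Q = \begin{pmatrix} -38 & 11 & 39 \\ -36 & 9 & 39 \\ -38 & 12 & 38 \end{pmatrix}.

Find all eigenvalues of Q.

Set up det(rI - Q) = 0.
Cofactor expansion gives p(r) = r^3 - 9r^2 - 34r - 24.
Since p(-1) = 0, r = -1 is a root.
Dividing by (r + 1) leaves r^2 - 10r - 24.
The quadratic factors as (r + 2)·(r - 12).
Eigenvalues: -2, -1, 12.

-2, -1, 12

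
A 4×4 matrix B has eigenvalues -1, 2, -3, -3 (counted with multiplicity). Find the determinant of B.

det(B) is the product of the eigenvalues: (-1) · (2) · (-3) · (-3) = -18.

-18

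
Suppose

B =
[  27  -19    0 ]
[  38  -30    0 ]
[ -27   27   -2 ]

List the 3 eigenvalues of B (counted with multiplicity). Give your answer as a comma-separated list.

Compute the characteristic polynomial p(r) = det(rI - B).
Expanding along the first row, p(r) = r^3 + 5r^2 - 82r - 176.
Rational-root test: r = 8 gives p(8) = 0.
Dividing by (r - 8) leaves r^2 + 13r + 22.
The quadratic factors as (r + 11)·(r + 2).
Eigenvalues: -11, -2, 8.

-11, -2, 8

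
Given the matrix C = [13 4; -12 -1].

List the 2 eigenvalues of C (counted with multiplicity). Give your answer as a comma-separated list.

5, 7

det(C - lambda·I) = (13 - lambda)(-1 - lambda) - (4)·(-12) = lambda^2 - 12·lambda + 35.
This factors as (lambda - 5)·(lambda - 7) = 0.
Eigenvalues: 5, 7.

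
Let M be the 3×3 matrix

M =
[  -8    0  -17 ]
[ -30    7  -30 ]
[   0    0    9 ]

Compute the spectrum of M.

-8, 7, 9

Set up det(lambda·I - M) = 0.
Expanding along the first row, p(lambda) = lambda^3 - 8·lambda^2 - 65·lambda + 504.
Rational-root test: lambda = -8 gives p(-8) = 0.
Factor out (lambda + 8): p(lambda) = (lambda + 8)·(lambda^2 - 16·lambda + 63).
The quadratic factors as (lambda - 7)·(lambda - 9).
Eigenvalues: -8, 7, 9.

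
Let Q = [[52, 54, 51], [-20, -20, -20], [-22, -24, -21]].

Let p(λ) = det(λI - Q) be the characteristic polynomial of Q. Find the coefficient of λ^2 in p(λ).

The coefficient of λ^2 of det(λI - Q) is −trace(Q).
trace(Q) = (52) + (-20) + (-21) = 11, so the coefficient is -11.

-11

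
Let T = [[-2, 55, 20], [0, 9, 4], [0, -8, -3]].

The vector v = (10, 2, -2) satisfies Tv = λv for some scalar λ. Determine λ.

Compute Tv: T·(10, 2, -2) = (50, 10, -10).
Since Tv = λv, compare component 1: 50 = λ·10, so λ = 5.

5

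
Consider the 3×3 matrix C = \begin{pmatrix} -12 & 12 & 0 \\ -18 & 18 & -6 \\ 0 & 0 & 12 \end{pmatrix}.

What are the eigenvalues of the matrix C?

0, 6, 12

Set up det(tI - C) = 0.
Expanding along the first row, p(t) = t^3 - 18t^2 + 72t.
Since p(0) = 0, t = 0 is a root.
Factor out t: p(t) = t·(t^2 - 18t + 72).
The quadratic factors as (t - 6)·(t - 12).
Eigenvalues: 0, 6, 12.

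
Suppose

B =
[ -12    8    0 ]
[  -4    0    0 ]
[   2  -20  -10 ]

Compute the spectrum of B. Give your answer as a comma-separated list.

-10, -8, -4

Set up det(μI - B) = 0.
Expanding along the first row, p(μ) = μ^3 + 22μ^2 + 152μ + 320.
Since p(-4) = 0, μ = -4 is a root.
Dividing by (μ + 4) leaves μ^2 + 18μ + 80.
The quadratic factors as (μ + 10)·(μ + 8).
Eigenvalues: -10, -8, -4.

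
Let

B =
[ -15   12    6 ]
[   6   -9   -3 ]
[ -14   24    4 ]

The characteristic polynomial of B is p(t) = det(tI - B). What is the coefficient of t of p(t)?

123

p(t) = t^3 + 20t^2 + 123t + 216.
The coefficient of t is 123.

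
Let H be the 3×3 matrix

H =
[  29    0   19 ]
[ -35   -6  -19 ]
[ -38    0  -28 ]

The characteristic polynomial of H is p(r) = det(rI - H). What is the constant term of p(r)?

-540

p(r) = r^3 + 5r^2 - 96r - 540.
The constant term is -540.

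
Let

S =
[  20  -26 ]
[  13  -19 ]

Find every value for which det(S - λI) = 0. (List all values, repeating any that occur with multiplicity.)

det(S - μI) = (20 - μ)(-19 - μ) - (-26)·(13) = μ^2 - μ - 42.
This factors as (μ + 6)·(μ - 7) = 0.
Eigenvalues: -6, 7.

-6, 7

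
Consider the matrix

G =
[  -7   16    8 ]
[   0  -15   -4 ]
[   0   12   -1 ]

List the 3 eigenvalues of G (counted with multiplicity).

Compute the characteristic polynomial p(s) = det(sI - G).
Cofactor expansion gives p(s) = s^3 + 23s^2 + 175s + 441.
Try s = -7: p(-7) = 0, so -7 is a root.
Factor out (s + 7): p(s) = (s + 7)·(s^2 + 16s + 63).
The quadratic factors as (s + 9)·(s + 7).
Eigenvalues: -9, -7, -7.

-9, -7, -7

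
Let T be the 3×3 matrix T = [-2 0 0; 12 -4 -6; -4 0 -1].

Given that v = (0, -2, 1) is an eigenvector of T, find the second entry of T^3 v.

2

First find the eigenvalue: Tv = (0, 2, -1) = -1·(0, -2, 1), so λ = -1.
Then T^3 v = λ^3·v = (-1)^3·(0, -2, 1) = -1·(0, -2, 1) = (0, 2, -1).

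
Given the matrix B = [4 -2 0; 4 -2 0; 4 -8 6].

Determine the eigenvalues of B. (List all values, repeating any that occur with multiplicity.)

0, 2, 6

Compute the characteristic polynomial p(t) = det(tI - B).
Expanding along the first row, p(t) = t^3 - 8t^2 + 12t.
Rational-root test: t = 0 gives p(0) = 0.
Dividing by t leaves t^2 - 8t + 12.
The quadratic factors as (t - 2)·(t - 6).
Eigenvalues: 0, 2, 6.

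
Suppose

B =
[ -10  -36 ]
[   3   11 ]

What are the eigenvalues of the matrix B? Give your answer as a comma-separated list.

det(B - λI) = (-10 - λ)(11 - λ) - (-36)·(3) = λ^2 - λ - 2.
This factors as (λ + 1)·(λ - 2) = 0.
Eigenvalues: -1, 2.

-1, 2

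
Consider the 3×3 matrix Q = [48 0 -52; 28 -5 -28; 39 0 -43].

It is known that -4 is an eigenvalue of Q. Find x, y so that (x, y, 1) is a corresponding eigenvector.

We need (Q + 4I)v = 0.
Q + 4I = [[52, 0, -52], [28, -1, -28], [39, 0, -39]].
Row 1: (52)·x + (0)·y + (-52)·1 = 0
Row 2: (28)·x + (-1)·y + (-28)·1 = 0
Row 3: (39)·x + (0)·y + (-39)·1 = 0
Solving gives x = 1, y = 0.
Check: Q·(1, 0, 1) = (-4, 0, -4) = -4·(1, 0, 1).

1, 0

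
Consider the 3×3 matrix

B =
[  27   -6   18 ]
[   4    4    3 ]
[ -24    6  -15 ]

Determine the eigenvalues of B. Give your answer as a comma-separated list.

3, 6, 7

Set up det(rI - B) = 0.
Cofactor expansion gives p(r) = r^3 - 16r^2 + 81r - 126.
Rational-root test: r = 3 gives p(3) = 0.
Dividing by (r - 3) leaves r^2 - 13r + 42.
The quadratic factors as (r - 6)·(r - 7).
Eigenvalues: 3, 6, 7.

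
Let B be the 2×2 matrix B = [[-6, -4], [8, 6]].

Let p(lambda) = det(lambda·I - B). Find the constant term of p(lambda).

p(lambda) = lambda^2 - 4.
The constant term is -4.

-4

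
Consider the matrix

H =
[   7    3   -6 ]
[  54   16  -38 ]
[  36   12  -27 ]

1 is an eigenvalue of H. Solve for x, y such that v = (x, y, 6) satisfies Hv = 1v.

We need (H - 1I)v = 0.
H - 1I = [[6, 3, -6], [54, 15, -38], [36, 12, -28]].
Row 1: (6)·x + (3)·y + (-6)·6 = 0
Row 2: (54)·x + (15)·y + (-38)·6 = 0
Row 3: (36)·x + (12)·y + (-28)·6 = 0
Solving gives x = 2, y = 8.
Check: H·(2, 8, 6) = (2, 8, 6) = 1·(2, 8, 6).

2, 8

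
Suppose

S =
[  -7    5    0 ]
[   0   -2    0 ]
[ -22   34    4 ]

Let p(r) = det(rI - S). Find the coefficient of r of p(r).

p(r) = r^3 + 5r^2 - 22r - 56.
The coefficient of r is -22.

-22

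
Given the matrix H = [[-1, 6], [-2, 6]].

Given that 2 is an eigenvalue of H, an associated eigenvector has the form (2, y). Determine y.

1

We need (H - 2I)v = 0.
H - 2I = [[-3, 6], [-2, 4]].
Row 1: (-3)·2 + (6)·y = 0
Row 2: (-2)·2 + (4)·y = 0
Solving gives y = 1.
Check: H·(2, 1) = (4, 2) = 2·(2, 1).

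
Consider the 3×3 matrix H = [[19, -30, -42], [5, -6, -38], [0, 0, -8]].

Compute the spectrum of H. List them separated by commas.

-8, 4, 9

Set up det(μI - H) = 0.
Expanding the 3×3 determinant: p(μ) = μ^3 - 5μ^2 - 68μ + 288.
Rational-root test: μ = 4 gives p(4) = 0.
Dividing by (μ - 4) leaves μ^2 - μ - 72.
The quadratic factors as (μ + 8)·(μ - 9).
Eigenvalues: -8, 4, 9.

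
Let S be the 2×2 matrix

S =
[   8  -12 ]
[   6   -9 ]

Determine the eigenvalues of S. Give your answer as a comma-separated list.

det(S - tI) = (8 - t)(-9 - t) - (-12)·(6) = t^2 + t.
This factors as (t + 1)·t = 0.
Eigenvalues: -1, 0.

-1, 0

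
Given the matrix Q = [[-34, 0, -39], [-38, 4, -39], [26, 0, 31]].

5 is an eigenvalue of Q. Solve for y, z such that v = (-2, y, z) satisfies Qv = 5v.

-2, 2

We need (Q - 5I)v = 0.
Q - 5I = [[-39, 0, -39], [-38, -1, -39], [26, 0, 26]].
Row 1: (-39)·-2 + (0)·y + (-39)·z = 0
Row 2: (-38)·-2 + (-1)·y + (-39)·z = 0
Row 3: (26)·-2 + (0)·y + (26)·z = 0
Solving gives y = -2, z = 2.
Check: Q·(-2, -2, 2) = (-10, -10, 10) = 5·(-2, -2, 2).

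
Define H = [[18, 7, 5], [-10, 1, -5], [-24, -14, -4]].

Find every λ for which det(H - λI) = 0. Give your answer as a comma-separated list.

Set up det(lambda·I - H) = 0.
Expanding the 3×3 determinant: p(lambda) = lambda^3 - 15·lambda^2 + 62·lambda - 48.
Rational-root test: lambda = 6 gives p(6) = 0.
Factor out (lambda - 6): p(lambda) = (lambda - 6)·(lambda^2 - 9·lambda + 8).
The quadratic factors as (lambda - 1)·(lambda - 8).
Eigenvalues: 1, 6, 8.

1, 6, 8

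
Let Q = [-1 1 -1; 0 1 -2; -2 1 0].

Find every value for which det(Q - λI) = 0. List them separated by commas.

-1, 0, 1

The characteristic polynomial is p(μ) = det(μI - Q).
Cofactor expansion gives p(μ) = μ^3 - μ.
Rational-root test: μ = 1 gives p(1) = 0.
Factor out (μ - 1): p(μ) = (μ - 1)·(μ^2 + μ).
The quadratic factors as (μ + 1)·μ.
Eigenvalues: -1, 0, 1.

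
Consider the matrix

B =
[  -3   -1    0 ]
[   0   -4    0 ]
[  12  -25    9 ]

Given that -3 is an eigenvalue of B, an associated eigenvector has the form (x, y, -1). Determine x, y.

We need (B + 3I)v = 0.
B + 3I = [[0, -1, 0], [0, -1, 0], [12, -25, 12]].
Row 1: (0)·x + (-1)·y + (0)·-1 = 0
Row 2: (0)·x + (-1)·y + (0)·-1 = 0
Row 3: (12)·x + (-25)·y + (12)·-1 = 0
Solving gives x = 1, y = 0.
Check: B·(1, 0, -1) = (-3, 0, 3) = -3·(1, 0, -1).

1, 0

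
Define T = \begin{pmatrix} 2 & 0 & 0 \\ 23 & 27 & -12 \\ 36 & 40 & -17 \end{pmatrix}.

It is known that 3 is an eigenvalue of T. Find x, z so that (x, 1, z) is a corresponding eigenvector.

We need (T - 3I)v = 0.
T - 3I = [[-1, 0, 0], [23, 24, -12], [36, 40, -20]].
Row 1: (-1)·x + (0)·1 + (0)·z = 0
Row 2: (23)·x + (24)·1 + (-12)·z = 0
Row 3: (36)·x + (40)·1 + (-20)·z = 0
Solving gives x = 0, z = 2.
Check: T·(0, 1, 2) = (0, 3, 6) = 3·(0, 1, 2).

0, 2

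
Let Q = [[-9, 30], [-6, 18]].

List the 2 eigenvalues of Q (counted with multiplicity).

3, 6

det(Q - tI) = (-9 - t)(18 - t) - (30)·(-6) = t^2 - 9t + 18.
This factors as (t - 3)·(t - 6) = 0.
Eigenvalues: 3, 6.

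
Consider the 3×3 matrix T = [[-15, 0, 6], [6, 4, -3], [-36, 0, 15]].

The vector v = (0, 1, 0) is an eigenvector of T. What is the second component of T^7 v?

First find the eigenvalue: Tv = (0, 4, 0) = 4·(0, 1, 0), so λ = 4.
Then T^7 v = λ^7·v = 4^7·(0, 1, 0) = 16384·(0, 1, 0) = (0, 16384, 0).

16384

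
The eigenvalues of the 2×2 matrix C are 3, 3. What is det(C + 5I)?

If C has eigenvalues 3, 3, then C + 5I has eigenvalues 8, 8.
det(C + 5I) = (8) · (8) = 64.

64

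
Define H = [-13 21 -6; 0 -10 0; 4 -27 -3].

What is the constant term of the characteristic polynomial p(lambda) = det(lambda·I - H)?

630

p(0) = det(0·I − H) = det(−H) = (−1)^3·det(H).
det(H) = -630, so p(0) = 630.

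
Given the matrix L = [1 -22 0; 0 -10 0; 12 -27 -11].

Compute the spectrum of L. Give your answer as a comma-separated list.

-11, -10, 1

Set up det(rI - L) = 0.
Expanding along the first row, p(r) = r^3 + 20r^2 + 89r - 110.
Since p(1) = 0, r = 1 is a root.
Dividing by (r - 1) leaves r^2 + 21r + 110.
The quadratic factors as (r + 11)·(r + 10).
Eigenvalues: -11, -10, 1.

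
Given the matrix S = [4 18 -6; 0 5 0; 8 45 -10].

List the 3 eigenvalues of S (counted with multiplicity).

Compute the characteristic polynomial p(t) = det(tI - S).
Cofactor expansion gives p(t) = t^3 + t^2 - 22t - 40.
Since p(-2) = 0, t = -2 is a root.
Dividing by (t + 2) leaves t^2 - t - 20.
The quadratic factors as (t + 4)·(t - 5).
Eigenvalues: -4, -2, 5.

-4, -2, 5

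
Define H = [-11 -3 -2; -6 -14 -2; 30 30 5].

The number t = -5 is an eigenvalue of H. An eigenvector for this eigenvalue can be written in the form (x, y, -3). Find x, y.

We need (H + 5I)v = 0.
H + 5I = [[-6, -3, -2], [-6, -9, -2], [30, 30, 10]].
Row 1: (-6)·x + (-3)·y + (-2)·-3 = 0
Row 2: (-6)·x + (-9)·y + (-2)·-3 = 0
Row 3: (30)·x + (30)·y + (10)·-3 = 0
Solving gives x = 1, y = 0.
Check: H·(1, 0, -3) = (-5, 0, 15) = -5·(1, 0, -3).

1, 0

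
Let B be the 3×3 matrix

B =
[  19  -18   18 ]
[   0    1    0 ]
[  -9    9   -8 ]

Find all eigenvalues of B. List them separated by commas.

1, 1, 10

Set up det(lambda·I - B) = 0.
Expanding along the first row, p(lambda) = lambda^3 - 12·lambda^2 + 21·lambda - 10.
Try lambda = 1: p(1) = 0, so 1 is a root.
Dividing by (lambda - 1) leaves lambda^2 - 11·lambda + 10.
The quadratic factors as (lambda - 1)·(lambda - 10).
Eigenvalues: 1, 1, 10.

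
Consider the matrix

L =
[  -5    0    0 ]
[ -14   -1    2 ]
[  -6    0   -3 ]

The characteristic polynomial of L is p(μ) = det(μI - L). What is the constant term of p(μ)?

15

p(μ) = μ^3 + 9μ^2 + 23μ + 15.
The constant term is 15.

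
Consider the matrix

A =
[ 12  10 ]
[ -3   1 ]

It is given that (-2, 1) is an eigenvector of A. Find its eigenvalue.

Compute Av: A·(-2, 1) = (-14, 7).
Since Av = λv, compare component 1: -14 = λ·-2, so λ = 7.

7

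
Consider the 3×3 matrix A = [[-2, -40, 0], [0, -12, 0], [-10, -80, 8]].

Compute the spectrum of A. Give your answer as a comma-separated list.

Compute the characteristic polynomial p(s) = det(sI - A).
Expanding along the first row, p(s) = s^3 + 6s^2 - 88s - 192.
Since p(8) = 0, s = 8 is a root.
Dividing by (s - 8) leaves s^2 + 14s + 24.
The quadratic factors as (s + 12)·(s + 2).
Eigenvalues: -12, -2, 8.

-12, -2, 8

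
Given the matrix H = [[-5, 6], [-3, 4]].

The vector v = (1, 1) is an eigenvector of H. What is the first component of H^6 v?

1

First find the eigenvalue: Hv = (1, 1) = 1·(1, 1), so λ = 1.
Then H^6 v = λ^6·v = 1^6·(1, 1) = 1·(1, 1) = (1, 1).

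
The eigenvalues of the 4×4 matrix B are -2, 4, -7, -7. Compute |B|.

-392

det(B) is the product of the eigenvalues: (-2) · (4) · (-7) · (-7) = -392.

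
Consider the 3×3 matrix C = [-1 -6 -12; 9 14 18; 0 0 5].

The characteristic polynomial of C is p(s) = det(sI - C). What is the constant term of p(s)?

-200

p(s) = s^3 - 18s^2 + 105s - 200.
The constant term is -200.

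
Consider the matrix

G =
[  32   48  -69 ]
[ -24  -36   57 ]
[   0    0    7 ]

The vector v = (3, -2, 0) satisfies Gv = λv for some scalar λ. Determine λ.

0

Compute Gv: G·(3, -2, 0) = (0, 0, 0).
Since Gv = λv, compare component 1: 0 = λ·3, so λ = 0.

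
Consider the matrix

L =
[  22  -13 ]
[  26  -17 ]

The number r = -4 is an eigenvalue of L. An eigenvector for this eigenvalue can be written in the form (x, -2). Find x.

-1

We need (L + 4I)v = 0.
L + 4I = [[26, -13], [26, -13]].
Row 1: (26)·x + (-13)·-2 = 0
Row 2: (26)·x + (-13)·-2 = 0
Solving gives x = -1.
Check: L·(-1, -2) = (4, 8) = -4·(-1, -2).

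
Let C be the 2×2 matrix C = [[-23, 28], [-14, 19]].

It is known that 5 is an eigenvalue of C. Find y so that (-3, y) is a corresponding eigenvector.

-3

We need (C - 5I)v = 0.
C - 5I = [[-28, 28], [-14, 14]].
Row 1: (-28)·-3 + (28)·y = 0
Row 2: (-14)·-3 + (14)·y = 0
Solving gives y = -3.
Check: C·(-3, -3) = (-15, -15) = 5·(-3, -3).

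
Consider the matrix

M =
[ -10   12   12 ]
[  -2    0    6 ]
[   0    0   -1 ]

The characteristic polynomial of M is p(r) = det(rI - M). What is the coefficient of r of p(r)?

p(r) = r^3 + 11r^2 + 34r + 24.
The coefficient of r is 34.

34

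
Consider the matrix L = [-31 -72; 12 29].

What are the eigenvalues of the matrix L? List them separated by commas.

det(L - μI) = (-31 - μ)(29 - μ) - (-72)·(12) = μ^2 + 2μ - 35.
This factors as (μ + 7)·(μ - 5) = 0.
Eigenvalues: -7, 5.

-7, 5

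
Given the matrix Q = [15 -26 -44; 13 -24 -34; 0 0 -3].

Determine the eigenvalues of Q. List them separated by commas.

Compute the characteristic polynomial p(λ) = det(λI - Q).
Cofactor expansion gives p(λ) = λ^3 + 12λ^2 + 5λ - 66.
Since p(2) = 0, λ = 2 is a root.
Dividing by (λ - 2) leaves λ^2 + 14λ + 33.
The quadratic factors as (λ + 11)·(λ + 3).
Eigenvalues: -11, -3, 2.

-11, -3, 2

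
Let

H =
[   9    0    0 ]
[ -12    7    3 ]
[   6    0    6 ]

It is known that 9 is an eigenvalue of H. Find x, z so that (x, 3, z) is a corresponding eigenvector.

-1, -2

We need (H - 9I)v = 0.
H - 9I = [[0, 0, 0], [-12, -2, 3], [6, 0, -3]].
Row 1: (0)·x + (0)·3 + (0)·z = 0
Row 2: (-12)·x + (-2)·3 + (3)·z = 0
Row 3: (6)·x + (0)·3 + (-3)·z = 0
Solving gives x = -1, z = -2.
Check: H·(-1, 3, -2) = (-9, 27, -18) = 9·(-1, 3, -2).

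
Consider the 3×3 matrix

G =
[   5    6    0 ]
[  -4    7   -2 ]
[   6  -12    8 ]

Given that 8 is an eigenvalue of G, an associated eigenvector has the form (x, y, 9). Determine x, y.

-4, -2

We need (G - 8I)v = 0.
G - 8I = [[-3, 6, 0], [-4, -1, -2], [6, -12, 0]].
Row 1: (-3)·x + (6)·y + (0)·9 = 0
Row 2: (-4)·x + (-1)·y + (-2)·9 = 0
Row 3: (6)·x + (-12)·y + (0)·9 = 0
Solving gives x = -4, y = -2.
Check: G·(-4, -2, 9) = (-32, -16, 72) = 8·(-4, -2, 9).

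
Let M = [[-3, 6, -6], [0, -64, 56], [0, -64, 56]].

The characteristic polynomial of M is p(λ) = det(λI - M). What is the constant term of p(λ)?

0

p(λ) = λ^3 + 11λ^2 + 24λ.
The constant term is 0.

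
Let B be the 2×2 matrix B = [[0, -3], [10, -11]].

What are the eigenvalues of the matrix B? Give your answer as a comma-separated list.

det(B - μI) = (0 - μ)(-11 - μ) - (-3)·(10) = μ^2 + 11μ + 30.
This factors as (μ + 6)·(μ + 5) = 0.
Eigenvalues: -6, -5.

-6, -5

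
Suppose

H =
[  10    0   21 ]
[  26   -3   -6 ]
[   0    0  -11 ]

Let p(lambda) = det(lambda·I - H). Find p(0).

-330

p(0) = det(0·I − H) = det(−H) = (−1)^3·det(H).
det(H) = 330, so p(0) = -330.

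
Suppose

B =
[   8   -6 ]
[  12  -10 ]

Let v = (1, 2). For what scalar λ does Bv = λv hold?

-4

Compute Bv: B·(1, 2) = (-4, -8).
Since Bv = λv, compare component 1: -4 = λ·1, so λ = -4.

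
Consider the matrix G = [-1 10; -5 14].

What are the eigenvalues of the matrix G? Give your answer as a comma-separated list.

4, 9

det(G - λI) = (-1 - λ)(14 - λ) - (10)·(-5) = λ^2 - 13λ + 36.
This factors as (λ - 4)·(λ - 9) = 0.
Eigenvalues: 4, 9.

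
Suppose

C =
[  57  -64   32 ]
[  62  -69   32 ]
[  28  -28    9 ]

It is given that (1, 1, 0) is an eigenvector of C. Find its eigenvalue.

-7

Compute Cv: C·(1, 1, 0) = (-7, -7, 0).
Since Cv = λv, compare component 1: -7 = λ·1, so λ = -7.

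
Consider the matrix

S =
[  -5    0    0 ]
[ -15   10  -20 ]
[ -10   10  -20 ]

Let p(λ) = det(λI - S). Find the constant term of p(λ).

0

p(λ) = λ^3 + 15λ^2 + 50λ.
The constant term is 0.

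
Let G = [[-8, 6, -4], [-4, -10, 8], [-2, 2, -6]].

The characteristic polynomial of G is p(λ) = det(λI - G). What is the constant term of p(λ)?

p(λ) = λ^3 + 24λ^2 + 188λ + 480.
The constant term is 480.

480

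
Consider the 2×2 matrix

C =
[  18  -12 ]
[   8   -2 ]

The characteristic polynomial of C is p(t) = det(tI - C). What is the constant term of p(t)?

p(t) = t^2 - 16t + 60.
The constant term is 60.

60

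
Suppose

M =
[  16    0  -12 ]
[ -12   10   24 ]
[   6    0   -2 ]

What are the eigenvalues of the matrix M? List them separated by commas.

Set up det(λI - M) = 0.
Expanding the 3×3 determinant: p(λ) = λ^3 - 24λ^2 + 180λ - 400.
Since p(4) = 0, λ = 4 is a root.
Dividing by (λ - 4) leaves λ^2 - 20λ + 100.
The quadratic factor is (λ - 10)^2.
Eigenvalues: 4, 10, 10.

4, 10, 10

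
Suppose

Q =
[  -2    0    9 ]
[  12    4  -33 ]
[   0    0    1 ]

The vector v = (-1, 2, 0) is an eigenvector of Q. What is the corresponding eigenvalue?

Compute Qv: Q·(-1, 2, 0) = (2, -4, 0).
Since Qv = λv, compare component 1: 2 = λ·-1, so λ = -2.

-2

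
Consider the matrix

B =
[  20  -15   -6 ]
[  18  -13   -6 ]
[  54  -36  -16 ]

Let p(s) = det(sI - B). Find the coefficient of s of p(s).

6

p(s) = s^3 + 9s^2 + 6s - 56.
The coefficient of s is 6.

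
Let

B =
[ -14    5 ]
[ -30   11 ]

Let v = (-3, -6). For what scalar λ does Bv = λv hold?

-4

Compute Bv: B·(-3, -6) = (12, 24).
Since Bv = λv, compare component 1: 12 = λ·-3, so λ = -4.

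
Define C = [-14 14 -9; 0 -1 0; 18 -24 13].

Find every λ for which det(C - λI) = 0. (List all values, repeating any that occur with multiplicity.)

-5, -1, 4

The characteristic polynomial is p(s) = det(sI - C).
Expanding the 3×3 determinant: p(s) = s^3 + 2s^2 - 19s - 20.
Since p(-1) = 0, s = -1 is a root.
Factor out (s + 1): p(s) = (s + 1)·(s^2 + s - 20).
The quadratic factors as (s + 5)·(s - 4).
Eigenvalues: -5, -1, 4.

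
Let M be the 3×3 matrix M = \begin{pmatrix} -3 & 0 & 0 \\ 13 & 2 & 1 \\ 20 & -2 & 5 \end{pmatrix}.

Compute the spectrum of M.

Compute the characteristic polynomial p(r) = det(rI - M).
Expanding the 3×3 determinant: p(r) = r^3 - 4r^2 - 9r + 36.
Rational-root test: r = -3 gives p(-3) = 0.
Factor out (r + 3): p(r) = (r + 3)·(r^2 - 7r + 12).
The quadratic factors as (r - 3)·(r - 4).
Eigenvalues: -3, 3, 4.

-3, 3, 4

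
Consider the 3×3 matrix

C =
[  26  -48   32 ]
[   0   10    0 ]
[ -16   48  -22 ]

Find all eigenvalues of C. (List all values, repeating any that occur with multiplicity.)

Compute the characteristic polynomial p(λ) = det(λI - C).
Expanding along the first row, p(λ) = λ^3 - 14λ^2 - 20λ + 600.
Since p(-6) = 0, λ = -6 is a root.
Factor out (λ + 6): p(λ) = (λ + 6)·(λ^2 - 20λ + 100).
The quadratic factor is (λ - 10)^2.
Eigenvalues: -6, 10, 10.

-6, 10, 10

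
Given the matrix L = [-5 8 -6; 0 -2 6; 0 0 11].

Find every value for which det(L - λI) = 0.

-5, -2, 11

L is upper triangular, so its eigenvalues are the diagonal entries.
Diagonal: -5, -2, 11.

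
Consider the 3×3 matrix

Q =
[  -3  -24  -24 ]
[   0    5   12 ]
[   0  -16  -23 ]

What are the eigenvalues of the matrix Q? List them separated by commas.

-11, -7, -3

Compute the characteristic polynomial p(λ) = det(λI - Q).
Cofactor expansion gives p(λ) = λ^3 + 21λ^2 + 131λ + 231.
Rational-root test: λ = -3 gives p(-3) = 0.
Factor out (λ + 3): p(λ) = (λ + 3)·(λ^2 + 18λ + 77).
The quadratic factors as (λ + 11)·(λ + 7).
Eigenvalues: -11, -7, -3.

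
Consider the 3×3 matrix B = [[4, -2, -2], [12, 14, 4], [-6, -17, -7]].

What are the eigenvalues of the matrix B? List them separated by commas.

0, 1, 10

Compute the characteristic polynomial p(s) = det(sI - B).
Expanding along the first row, p(s) = s^3 - 11s^2 + 10s.
Try s = 0: p(0) = 0, so 0 is a root.
Factor out s: p(s) = s·(s^2 - 11s + 10).
The quadratic factors as (s - 1)·(s - 10).
Eigenvalues: 0, 1, 10.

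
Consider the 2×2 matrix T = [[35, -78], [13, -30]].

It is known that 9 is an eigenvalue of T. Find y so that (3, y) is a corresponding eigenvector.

We need (T - 9I)v = 0.
T - 9I = [[26, -78], [13, -39]].
Row 1: (26)·3 + (-78)·y = 0
Row 2: (13)·3 + (-39)·y = 0
Solving gives y = 1.
Check: T·(3, 1) = (27, 9) = 9·(3, 1).

1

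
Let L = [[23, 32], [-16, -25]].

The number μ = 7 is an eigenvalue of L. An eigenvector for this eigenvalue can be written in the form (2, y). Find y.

We need (L - 7I)v = 0.
L - 7I = [[16, 32], [-16, -32]].
Row 1: (16)·2 + (32)·y = 0
Row 2: (-16)·2 + (-32)·y = 0
Solving gives y = -1.
Check: L·(2, -1) = (14, -7) = 7·(2, -1).

-1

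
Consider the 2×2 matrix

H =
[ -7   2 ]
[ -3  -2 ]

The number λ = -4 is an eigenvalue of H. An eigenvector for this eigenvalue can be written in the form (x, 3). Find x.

2

We need (H + 4I)v = 0.
H + 4I = [[-3, 2], [-3, 2]].
Row 1: (-3)·x + (2)·3 = 0
Row 2: (-3)·x + (2)·3 = 0
Solving gives x = 2.
Check: H·(2, 3) = (-8, -12) = -4·(2, 3).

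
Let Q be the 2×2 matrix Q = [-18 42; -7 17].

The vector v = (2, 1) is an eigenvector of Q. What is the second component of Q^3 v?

First find the eigenvalue: Qv = (6, 3) = 3·(2, 1), so λ = 3.
Then Q^3 v = λ^3·v = 3^3·(2, 1) = 27·(2, 1) = (54, 27).

27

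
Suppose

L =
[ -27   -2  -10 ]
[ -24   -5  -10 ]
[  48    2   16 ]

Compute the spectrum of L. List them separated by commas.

Compute the characteristic polynomial p(λ) = det(λI - L).
Expanding the 3×3 determinant: p(λ) = λ^3 + 16λ^2 + 75λ + 108.
Try λ = -3: p(-3) = 0, so -3 is a root.
Factor out (λ + 3): p(λ) = (λ + 3)·(λ^2 + 13λ + 36).
The quadratic factors as (λ + 9)·(λ + 4).
Eigenvalues: -9, -4, -3.

-9, -4, -3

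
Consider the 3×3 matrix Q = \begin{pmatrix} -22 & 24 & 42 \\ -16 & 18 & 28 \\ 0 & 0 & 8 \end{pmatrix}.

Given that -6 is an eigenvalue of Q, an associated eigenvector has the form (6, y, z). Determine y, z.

We need (Q + 6I)v = 0.
Q + 6I = [[-16, 24, 42], [-16, 24, 28], [0, 0, 14]].
Row 1: (-16)·6 + (24)·y + (42)·z = 0
Row 2: (-16)·6 + (24)·y + (28)·z = 0
Row 3: (0)·6 + (0)·y + (14)·z = 0
Solving gives y = 4, z = 0.
Check: Q·(6, 4, 0) = (-36, -24, 0) = -6·(6, 4, 0).

4, 0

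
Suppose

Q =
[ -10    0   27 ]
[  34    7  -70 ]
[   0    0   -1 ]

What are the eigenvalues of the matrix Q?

-10, -1, 7

Compute the characteristic polynomial p(s) = det(sI - Q).
Cofactor expansion gives p(s) = s^3 + 4s^2 - 67s - 70.
Try s = 7: p(7) = 0, so 7 is a root.
Factor out (s - 7): p(s) = (s - 7)·(s^2 + 11s + 10).
The quadratic factors as (s + 10)·(s + 1).
Eigenvalues: -10, -1, 7.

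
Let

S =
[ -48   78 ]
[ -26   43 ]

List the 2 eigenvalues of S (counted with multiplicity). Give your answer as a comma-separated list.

det(S - tI) = (-48 - t)(43 - t) - (78)·(-26) = t^2 + 5t - 36.
This factors as (t + 9)·(t - 4) = 0.
Eigenvalues: -9, 4.

-9, 4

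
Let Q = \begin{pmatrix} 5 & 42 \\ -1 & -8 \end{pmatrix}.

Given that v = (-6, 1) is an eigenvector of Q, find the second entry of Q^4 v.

First find the eigenvalue: Qv = (12, -2) = -2·(-6, 1), so λ = -2.
Then Q^4 v = λ^4·v = (-2)^4·(-6, 1) = 16·(-6, 1) = (-96, 16).

16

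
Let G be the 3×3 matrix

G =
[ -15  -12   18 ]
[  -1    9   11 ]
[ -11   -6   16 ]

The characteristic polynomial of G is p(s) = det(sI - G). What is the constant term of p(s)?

p(s) = s^3 - 10s^2 + 21s.
The constant term is 0.

0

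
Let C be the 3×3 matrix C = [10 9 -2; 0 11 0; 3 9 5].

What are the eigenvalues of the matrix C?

7, 8, 11

The characteristic polynomial is p(λ) = det(λI - C).
Expanding the 3×3 determinant: p(λ) = λ^3 - 26λ^2 + 221λ - 616.
Rational-root test: λ = 7 gives p(7) = 0.
Factor out (λ - 7): p(λ) = (λ - 7)·(λ^2 - 19λ + 88).
The quadratic factors as (λ - 8)·(λ - 11).
Eigenvalues: 7, 8, 11.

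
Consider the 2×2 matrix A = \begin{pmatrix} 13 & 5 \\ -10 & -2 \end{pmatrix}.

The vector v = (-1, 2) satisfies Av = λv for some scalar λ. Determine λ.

Compute Av: A·(-1, 2) = (-3, 6).
Since Av = λv, compare component 1: -3 = λ·-1, so λ = 3.

3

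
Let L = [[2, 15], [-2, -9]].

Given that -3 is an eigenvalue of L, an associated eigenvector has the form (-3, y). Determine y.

We need (L + 3I)v = 0.
L + 3I = [[5, 15], [-2, -6]].
Row 1: (5)·-3 + (15)·y = 0
Row 2: (-2)·-3 + (-6)·y = 0
Solving gives y = 1.
Check: L·(-3, 1) = (9, -3) = -3·(-3, 1).

1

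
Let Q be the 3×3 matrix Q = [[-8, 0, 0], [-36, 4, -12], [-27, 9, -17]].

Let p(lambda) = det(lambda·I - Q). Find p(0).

p(0) = det(0·I − Q) = det(−Q) = (−1)^3·det(Q).
det(Q) = -320, so p(0) = 320.

320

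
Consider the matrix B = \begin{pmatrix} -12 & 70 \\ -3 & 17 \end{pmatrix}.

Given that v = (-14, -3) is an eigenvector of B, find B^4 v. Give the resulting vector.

(-1134, -243)

First find the eigenvalue: Bv = (-42, -9) = 3·(-14, -3), so λ = 3.
Then B^4 v = λ^4·v = 3^4·(-14, -3) = 81·(-14, -3) = (-1134, -243).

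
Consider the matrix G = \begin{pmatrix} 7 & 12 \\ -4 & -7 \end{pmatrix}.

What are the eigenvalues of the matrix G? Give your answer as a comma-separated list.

-1, 1

det(G - lambda·I) = (7 - lambda)(-7 - lambda) - (12)·(-4) = lambda^2 - 1.
This factors as (lambda + 1)·(lambda - 1) = 0.
Eigenvalues: -1, 1.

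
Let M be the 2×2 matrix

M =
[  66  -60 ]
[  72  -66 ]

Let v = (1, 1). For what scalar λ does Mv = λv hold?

6

Compute Mv: M·(1, 1) = (6, 6).
Since Mv = λv, compare component 1: 6 = λ·1, so λ = 6.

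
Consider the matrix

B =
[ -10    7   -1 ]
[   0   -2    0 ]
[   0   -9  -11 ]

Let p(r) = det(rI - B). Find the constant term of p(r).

p(r) = r^3 + 23r^2 + 152r + 220.
The constant term is 220.

220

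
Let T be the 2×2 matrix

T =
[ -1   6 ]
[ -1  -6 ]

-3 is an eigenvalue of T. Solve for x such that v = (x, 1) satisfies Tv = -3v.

-3

We need (T + 3I)v = 0.
T + 3I = [[2, 6], [-1, -3]].
Row 1: (2)·x + (6)·1 = 0
Row 2: (-1)·x + (-3)·1 = 0
Solving gives x = -3.
Check: T·(-3, 1) = (9, -3) = -3·(-3, 1).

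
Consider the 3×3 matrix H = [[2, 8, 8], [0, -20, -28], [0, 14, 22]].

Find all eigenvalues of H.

Compute the characteristic polynomial p(λ) = det(λI - H).
Cofactor expansion gives p(λ) = λ^3 - 4λ^2 - 44λ + 96.
Rational-root test: λ = 2 gives p(2) = 0.
Dividing by (λ - 2) leaves λ^2 - 2λ - 48.
The quadratic factors as (λ + 6)·(λ - 8).
Eigenvalues: -6, 2, 8.

-6, 2, 8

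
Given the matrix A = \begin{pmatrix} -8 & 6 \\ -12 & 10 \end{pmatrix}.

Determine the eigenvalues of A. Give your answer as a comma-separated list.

-2, 4

det(A - rI) = (-8 - r)(10 - r) - (6)·(-12) = r^2 - 2r - 8.
This factors as (r + 2)·(r - 4) = 0.
Eigenvalues: -2, 4.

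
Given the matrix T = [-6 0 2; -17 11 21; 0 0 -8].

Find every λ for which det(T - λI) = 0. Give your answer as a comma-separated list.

Compute the characteristic polynomial p(μ) = det(μI - T).
Expanding the 3×3 determinant: p(μ) = μ^3 + 3μ^2 - 106μ - 528.
Since p(-6) = 0, μ = -6 is a root.
Dividing by (μ + 6) leaves μ^2 - 3μ - 88.
The quadratic factors as (μ + 8)·(μ - 11).
Eigenvalues: -8, -6, 11.

-8, -6, 11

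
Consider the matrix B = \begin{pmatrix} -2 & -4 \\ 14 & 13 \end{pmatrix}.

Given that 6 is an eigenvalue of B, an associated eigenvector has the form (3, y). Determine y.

-6

We need (B - 6I)v = 0.
B - 6I = [[-8, -4], [14, 7]].
Row 1: (-8)·3 + (-4)·y = 0
Row 2: (14)·3 + (7)·y = 0
Solving gives y = -6.
Check: B·(3, -6) = (18, -36) = 6·(3, -6).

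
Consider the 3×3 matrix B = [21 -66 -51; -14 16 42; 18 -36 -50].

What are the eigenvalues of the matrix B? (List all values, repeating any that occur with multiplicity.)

Set up det(rI - B) = 0.
Cofactor expansion gives p(r) = r^3 + 13r^2 - 8r - 240.
Rational-root test: r = -12 gives p(-12) = 0.
Factor out (r + 12): p(r) = (r + 12)·(r^2 + r - 20).
The quadratic factors as (r + 5)·(r - 4).
Eigenvalues: -12, -5, 4.

-12, -5, 4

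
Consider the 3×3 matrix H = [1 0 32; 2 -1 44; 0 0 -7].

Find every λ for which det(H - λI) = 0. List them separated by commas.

Set up det(rI - H) = 0.
Cofactor expansion gives p(r) = r^3 + 7r^2 - r - 7.
Try r = -1: p(-1) = 0, so -1 is a root.
Factor out (r + 1): p(r) = (r + 1)·(r^2 + 6r - 7).
The quadratic factors as (r + 7)·(r - 1).
Eigenvalues: -7, -1, 1.

-7, -1, 1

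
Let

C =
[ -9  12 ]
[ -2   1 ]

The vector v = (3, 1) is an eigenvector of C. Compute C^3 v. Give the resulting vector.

(-375, -125)

First find the eigenvalue: Cv = (-15, -5) = -5·(3, 1), so λ = -5.
Then C^3 v = λ^3·v = (-5)^3·(3, 1) = -125·(3, 1) = (-375, -125).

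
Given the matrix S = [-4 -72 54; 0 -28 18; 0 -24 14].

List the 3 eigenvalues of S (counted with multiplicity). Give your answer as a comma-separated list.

-10, -4, -4

Set up det(λI - S) = 0.
Cofactor expansion gives p(λ) = λ^3 + 18λ^2 + 96λ + 160.
Rational-root test: λ = -4 gives p(-4) = 0.
Dividing by (λ + 4) leaves λ^2 + 14λ + 40.
The quadratic factors as (λ + 10)·(λ + 4).
Eigenvalues: -10, -4, -4.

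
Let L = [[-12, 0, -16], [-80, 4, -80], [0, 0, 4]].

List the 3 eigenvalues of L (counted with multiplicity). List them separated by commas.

Compute the characteristic polynomial p(λ) = det(λI - L).
Cofactor expansion gives p(λ) = λ^3 + 4λ^2 - 80λ + 192.
Rational-root test: λ = 4 gives p(4) = 0.
Dividing by (λ - 4) leaves λ^2 + 8λ - 48.
The quadratic factors as (λ + 12)·(λ - 4).
Eigenvalues: -12, 4, 4.

-12, 4, 4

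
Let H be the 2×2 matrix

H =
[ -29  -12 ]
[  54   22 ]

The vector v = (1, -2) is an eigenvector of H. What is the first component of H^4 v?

First find the eigenvalue: Hv = (-5, 10) = -5·(1, -2), so λ = -5.
Then H^4 v = λ^4·v = (-5)^4·(1, -2) = 625·(1, -2) = (625, -1250).

625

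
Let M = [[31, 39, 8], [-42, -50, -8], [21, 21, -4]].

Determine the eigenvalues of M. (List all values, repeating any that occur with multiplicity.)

The characteristic polynomial is p(λ) = det(λI - M).
Expanding the 3×3 determinant: p(λ) = λ^3 + 23λ^2 + 164λ + 352.
Since p(-4) = 0, λ = -4 is a root.
Factor out (λ + 4): p(λ) = (λ + 4)·(λ^2 + 19λ + 88).
The quadratic factors as (λ + 11)·(λ + 8).
Eigenvalues: -11, -8, -4.

-11, -8, -4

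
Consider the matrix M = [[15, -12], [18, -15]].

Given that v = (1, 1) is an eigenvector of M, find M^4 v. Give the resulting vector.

First find the eigenvalue: Mv = (3, 3) = 3·(1, 1), so λ = 3.
Then M^4 v = λ^4·v = 3^4·(1, 1) = 81·(1, 1) = (81, 81).

(81, 81)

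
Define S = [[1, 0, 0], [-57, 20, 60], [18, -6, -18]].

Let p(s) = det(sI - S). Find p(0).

0

p(0) = det(0·I − S) = det(−S) = (−1)^3·det(S).
det(S) = 0, so p(0) = 0.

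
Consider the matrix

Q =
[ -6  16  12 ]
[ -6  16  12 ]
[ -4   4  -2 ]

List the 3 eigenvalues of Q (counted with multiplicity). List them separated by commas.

-2, 0, 10

The characteristic polynomial is p(r) = det(rI - Q).
Expanding the 3×3 determinant: p(r) = r^3 - 8r^2 - 20r.
Rational-root test: r = 0 gives p(0) = 0.
Factor out r: p(r) = r·(r^2 - 8r - 20).
The quadratic factors as (r + 2)·(r - 10).
Eigenvalues: -2, 0, 10.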